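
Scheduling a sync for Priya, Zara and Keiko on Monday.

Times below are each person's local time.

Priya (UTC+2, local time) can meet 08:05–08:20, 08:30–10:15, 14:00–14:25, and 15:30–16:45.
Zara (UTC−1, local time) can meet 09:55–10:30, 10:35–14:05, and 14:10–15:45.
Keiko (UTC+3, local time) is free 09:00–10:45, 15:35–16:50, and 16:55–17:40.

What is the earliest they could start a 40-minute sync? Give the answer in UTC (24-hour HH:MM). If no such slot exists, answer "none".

13:55

Priya → UTC: 06:05–06:20, 06:30–08:15, 12:00–12:25, 13:30–14:45.
Zara → UTC: 10:55–11:30, 11:35–15:05, 15:10–16:45.
Keiko → UTC: 06:00–07:45, 12:35–13:50, 13:55–14:40.
Priya ∩ Zara: 12:00–12:25, 13:30–14:45.
Priya ∩ Zara ∩ Keiko: 13:30–13:50, 13:55–14:40.
Windows ≥ 40 min: 13:55–14:40.
Earliest such window starts at 13:55.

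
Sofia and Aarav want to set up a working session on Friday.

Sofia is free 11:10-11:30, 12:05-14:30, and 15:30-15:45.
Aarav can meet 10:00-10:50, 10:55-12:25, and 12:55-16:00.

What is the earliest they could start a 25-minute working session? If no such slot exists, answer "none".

Sofia ∩ Aarav: 11:10–11:30, 12:05–12:25, 12:55–14:30, 15:30–15:45.
Windows ≥ 25 min: 12:55–14:30.
Earliest such window starts at 12:55.

12:55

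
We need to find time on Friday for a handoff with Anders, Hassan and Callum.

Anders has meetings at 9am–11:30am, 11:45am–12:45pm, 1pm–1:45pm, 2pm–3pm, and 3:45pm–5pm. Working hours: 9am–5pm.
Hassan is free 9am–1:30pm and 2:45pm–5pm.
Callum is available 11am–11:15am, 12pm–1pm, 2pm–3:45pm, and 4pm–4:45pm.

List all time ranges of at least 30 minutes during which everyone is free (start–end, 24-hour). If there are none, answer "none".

Anders free within 09:00–17:00: 11:30–11:45, 12:45–13:00, 13:45–14:00, 15:00–15:45.
Anders ∩ Hassan: 11:30–11:45, 12:45–13:00, 15:00–15:45.
Anders ∩ Hassan ∩ Callum: 12:45–13:00, 15:00–15:45.
Windows ≥ 30 min: 15:00–15:45.

15:00–15:45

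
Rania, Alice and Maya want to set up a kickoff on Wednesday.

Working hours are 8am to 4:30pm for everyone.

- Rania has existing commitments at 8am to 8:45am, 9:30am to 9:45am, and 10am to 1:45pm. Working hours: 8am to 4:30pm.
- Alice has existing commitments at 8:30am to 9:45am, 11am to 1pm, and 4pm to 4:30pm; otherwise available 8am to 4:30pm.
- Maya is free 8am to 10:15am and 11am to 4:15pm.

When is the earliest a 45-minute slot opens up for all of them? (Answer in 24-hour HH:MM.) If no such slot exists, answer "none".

Rania free within 08:00–16:30: 08:45–09:30, 09:45–10:00, 13:45–16:30.
Alice free within 08:00–16:30: 08:00–08:30, 09:45–11:00, 13:00–16:00.
Rania ∩ Alice: 09:45–10:00, 13:45–16:00.
Rania ∩ Alice ∩ Maya: 09:45–10:00, 13:45–16:00.
Windows ≥ 45 min: 13:45–16:00.
Earliest such window starts at 13:45.

13:45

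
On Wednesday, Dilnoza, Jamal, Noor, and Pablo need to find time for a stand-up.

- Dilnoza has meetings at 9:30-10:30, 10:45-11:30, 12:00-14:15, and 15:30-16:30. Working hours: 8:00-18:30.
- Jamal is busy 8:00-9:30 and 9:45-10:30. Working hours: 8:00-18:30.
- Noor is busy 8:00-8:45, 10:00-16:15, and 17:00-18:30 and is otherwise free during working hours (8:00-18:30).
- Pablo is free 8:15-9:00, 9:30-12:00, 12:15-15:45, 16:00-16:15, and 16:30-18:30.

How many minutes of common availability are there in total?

Dilnoza free within 08:00–18:30: 08:00–09:30, 10:30–10:45, 11:30–12:00, 14:15–15:30, 16:30–18:30.
Jamal free within 08:00–18:30: 09:30–09:45, 10:30–18:30.
Noor free within 08:00–18:30: 08:45–10:00, 16:15–17:00.
Dilnoza ∩ Jamal: 10:30–10:45, 11:30–12:00, 14:15–15:30, 16:30–18:30.
Dilnoza ∩ Jamal ∩ Noor: 16:30–17:00.
Dilnoza ∩ Jamal ∩ Noor ∩ Pablo: 16:30–17:00.
Total common minutes: 30.

30 minutes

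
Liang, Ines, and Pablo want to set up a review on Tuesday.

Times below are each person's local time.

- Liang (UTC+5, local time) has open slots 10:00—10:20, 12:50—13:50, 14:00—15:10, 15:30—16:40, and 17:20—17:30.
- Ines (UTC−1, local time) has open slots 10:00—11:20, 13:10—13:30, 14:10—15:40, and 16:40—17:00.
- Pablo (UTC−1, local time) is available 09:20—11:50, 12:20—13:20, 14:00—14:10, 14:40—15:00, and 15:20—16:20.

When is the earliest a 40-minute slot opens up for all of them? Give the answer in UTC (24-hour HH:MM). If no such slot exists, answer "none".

11:00

Liang → UTC: 05:00–05:20, 07:50–08:50, 09:00–10:10, 10:30–11:40, 12:20–12:30.
Ines → UTC: 11:00–12:20, 14:10–14:30, 15:10–16:40, 17:40–18:00.
Pablo → UTC: 10:20–12:50, 13:20–14:20, 15:00–15:10, 15:40–16:00, 16:20–17:20.
Liang ∩ Ines: 11:00–11:40.
Liang ∩ Ines ∩ Pablo: 11:00–11:40.
Windows ≥ 40 min: 11:00–11:40.
Earliest such window starts at 11:00.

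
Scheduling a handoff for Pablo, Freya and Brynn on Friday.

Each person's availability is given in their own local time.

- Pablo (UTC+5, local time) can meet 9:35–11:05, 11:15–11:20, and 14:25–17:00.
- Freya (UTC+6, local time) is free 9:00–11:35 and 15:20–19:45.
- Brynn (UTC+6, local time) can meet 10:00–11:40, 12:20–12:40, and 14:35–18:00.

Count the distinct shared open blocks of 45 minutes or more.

2

Pablo → UTC: 04:35–06:05, 06:15–06:20, 09:25–12:00.
Freya → UTC: 03:00–05:35, 09:20–13:45.
Brynn → UTC: 04:00–05:40, 06:20–06:40, 08:35–12:00.
Pablo ∩ Freya: 04:35–05:35, 09:25–12:00.
Pablo ∩ Freya ∩ Brynn: 04:35–05:35, 09:25–12:00.
Windows ≥ 45 min: 04:35–05:35, 09:25–12:00.
That's 2 windows.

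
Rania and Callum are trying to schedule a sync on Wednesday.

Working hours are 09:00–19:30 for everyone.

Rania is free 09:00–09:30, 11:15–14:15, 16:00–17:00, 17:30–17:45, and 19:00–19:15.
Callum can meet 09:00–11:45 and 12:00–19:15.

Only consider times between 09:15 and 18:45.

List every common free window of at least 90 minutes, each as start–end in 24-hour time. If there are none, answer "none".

Rania ∩ Callum: 09:00–09:30, 11:15–11:45, 12:00–14:15, 16:00–17:00, 17:30–17:45, 19:00–19:15.
Restricted to 09:15–18:45: 09:15–09:30, 11:15–11:45, 12:00–14:15, 16:00–17:00, 17:30–17:45.
Windows ≥ 90 min: 12:00–14:15.

12:00–14:15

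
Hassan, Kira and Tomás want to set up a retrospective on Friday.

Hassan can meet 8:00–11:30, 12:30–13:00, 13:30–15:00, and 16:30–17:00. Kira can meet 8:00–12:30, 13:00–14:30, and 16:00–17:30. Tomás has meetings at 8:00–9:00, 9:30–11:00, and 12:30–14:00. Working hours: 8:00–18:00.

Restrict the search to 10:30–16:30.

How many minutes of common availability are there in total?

Tomás free within 08:00–18:00: 09:00–09:30, 11:00–12:30, 14:00–18:00.
Hassan ∩ Kira: 08:00–11:30, 13:30–14:30, 16:30–17:00.
Hassan ∩ Kira ∩ Tomás: 09:00–09:30, 11:00–11:30, 14:00–14:30, 16:30–17:00.
Restricted to 10:30–16:30: 11:00–11:30, 14:00–14:30.
Total common minutes: 30 + 30 = 60.

60 minutes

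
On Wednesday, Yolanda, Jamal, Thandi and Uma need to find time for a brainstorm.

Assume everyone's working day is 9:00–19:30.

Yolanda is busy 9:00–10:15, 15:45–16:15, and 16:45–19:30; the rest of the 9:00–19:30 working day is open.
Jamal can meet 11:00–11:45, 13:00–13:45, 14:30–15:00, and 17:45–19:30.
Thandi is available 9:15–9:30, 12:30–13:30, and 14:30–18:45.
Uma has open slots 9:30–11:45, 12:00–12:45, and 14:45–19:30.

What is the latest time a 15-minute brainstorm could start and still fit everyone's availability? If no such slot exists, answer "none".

14:45

Yolanda free within 09:00–19:30: 10:15–15:45, 16:15–16:45.
Yolanda ∩ Jamal: 11:00–11:45, 13:00–13:45, 14:30–15:00.
Yolanda ∩ Jamal ∩ Thandi: 13:00–13:30, 14:30–15:00.
Yolanda ∩ Jamal ∩ Thandi ∩ Uma: 14:45–15:00.
Windows ≥ 15 min: 14:45–15:00.
Latest start in the last window 14:45–15:00 is 15:00 − 15 min = 14:45.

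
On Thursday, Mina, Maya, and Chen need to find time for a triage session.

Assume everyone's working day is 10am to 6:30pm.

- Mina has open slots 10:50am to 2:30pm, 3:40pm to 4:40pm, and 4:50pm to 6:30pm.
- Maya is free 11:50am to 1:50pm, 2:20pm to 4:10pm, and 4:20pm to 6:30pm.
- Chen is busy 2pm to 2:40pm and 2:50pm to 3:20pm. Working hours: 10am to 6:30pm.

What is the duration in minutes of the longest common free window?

120 minutes

Chen free within 10:00–18:30: 10:00–14:00, 14:40–14:50, 15:20–18:30.
Mina ∩ Maya: 11:50–13:50, 14:20–14:30, 15:40–16:10, 16:20–16:40, 16:50–18:30.
Mina ∩ Maya ∩ Chen: 11:50–13:50, 15:40–16:10, 16:20–16:40, 16:50–18:30.
Common window lengths: 120, 30, 20, 100 min; longest is 120.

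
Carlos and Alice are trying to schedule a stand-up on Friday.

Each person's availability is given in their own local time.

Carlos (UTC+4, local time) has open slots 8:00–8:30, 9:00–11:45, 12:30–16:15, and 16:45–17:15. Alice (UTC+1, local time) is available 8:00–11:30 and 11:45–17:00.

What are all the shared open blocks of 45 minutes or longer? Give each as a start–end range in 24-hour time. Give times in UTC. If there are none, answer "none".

07:00–07:45, 08:30–10:30, 10:45–12:15

Carlos → UTC: 04:00–04:30, 05:00–07:45, 08:30–12:15, 12:45–13:15.
Alice → UTC: 07:00–10:30, 10:45–16:00.
Carlos ∩ Alice: 07:00–07:45, 08:30–10:30, 10:45–12:15, 12:45–13:15.
Windows ≥ 45 min: 07:00–07:45, 08:30–10:30, 10:45–12:15.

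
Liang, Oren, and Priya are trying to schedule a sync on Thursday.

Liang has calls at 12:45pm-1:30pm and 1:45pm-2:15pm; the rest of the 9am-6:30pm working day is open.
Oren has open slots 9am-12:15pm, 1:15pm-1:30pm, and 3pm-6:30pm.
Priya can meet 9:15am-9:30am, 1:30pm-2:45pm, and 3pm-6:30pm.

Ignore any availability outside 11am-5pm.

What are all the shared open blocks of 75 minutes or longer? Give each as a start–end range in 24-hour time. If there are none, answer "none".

Liang free within 09:00–18:30: 09:00–12:45, 13:30–13:45, 14:15–18:30.
Liang ∩ Oren: 09:00–12:15, 15:00–18:30.
Liang ∩ Oren ∩ Priya: 09:15–09:30, 15:00–18:30.
Restricted to 11:00–17:00: 15:00–17:00.
Windows ≥ 75 min: 15:00–17:00.

15:00–17:00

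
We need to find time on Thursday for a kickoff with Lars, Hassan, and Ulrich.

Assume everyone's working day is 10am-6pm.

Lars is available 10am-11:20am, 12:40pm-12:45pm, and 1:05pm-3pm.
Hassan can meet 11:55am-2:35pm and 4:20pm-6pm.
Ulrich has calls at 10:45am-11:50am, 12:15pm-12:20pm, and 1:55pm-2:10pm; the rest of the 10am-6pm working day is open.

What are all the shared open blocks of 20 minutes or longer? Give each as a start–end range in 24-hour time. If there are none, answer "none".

13:05–13:55, 14:10–14:35

Ulrich free within 10:00–18:00: 10:00–10:45, 11:50–12:15, 12:20–13:55, 14:10–18:00.
Lars ∩ Hassan: 12:40–12:45, 13:05–14:35.
Lars ∩ Hassan ∩ Ulrich: 12:40–12:45, 13:05–13:55, 14:10–14:35.
Windows ≥ 20 min: 13:05–13:55, 14:10–14:35.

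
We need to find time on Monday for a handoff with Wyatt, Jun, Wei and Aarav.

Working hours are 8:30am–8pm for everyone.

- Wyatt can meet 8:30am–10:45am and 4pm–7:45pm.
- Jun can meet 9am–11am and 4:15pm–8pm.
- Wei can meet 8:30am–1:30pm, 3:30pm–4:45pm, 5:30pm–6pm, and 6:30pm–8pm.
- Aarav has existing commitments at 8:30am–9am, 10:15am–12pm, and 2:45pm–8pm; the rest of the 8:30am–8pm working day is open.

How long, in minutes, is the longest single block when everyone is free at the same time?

75 minutes

Aarav free within 08:30–20:00: 09:00–10:15, 12:00–14:45.
Wyatt ∩ Jun: 09:00–10:45, 16:15–19:45.
Wyatt ∩ Jun ∩ Wei: 09:00–10:45, 16:15–16:45, 17:30–18:00, 18:30–19:45.
Wyatt ∩ Jun ∩ Wei ∩ Aarav: 09:00–10:15.
Single common window of 75 minutes.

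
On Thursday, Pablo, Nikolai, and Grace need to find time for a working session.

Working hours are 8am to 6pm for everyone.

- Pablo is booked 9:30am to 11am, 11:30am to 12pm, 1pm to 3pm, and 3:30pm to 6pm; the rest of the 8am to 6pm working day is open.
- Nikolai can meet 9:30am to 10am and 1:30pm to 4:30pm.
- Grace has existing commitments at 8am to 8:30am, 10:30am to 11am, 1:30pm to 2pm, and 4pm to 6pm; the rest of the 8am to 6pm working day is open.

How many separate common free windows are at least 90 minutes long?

0

Pablo free within 08:00–18:00: 08:00–09:30, 11:00–11:30, 12:00–13:00, 15:00–15:30.
Grace free within 08:00–18:00: 08:30–10:30, 11:00–13:30, 14:00–16:00.
Pablo ∩ Nikolai: 15:00–15:30.
Pablo ∩ Nikolai ∩ Grace: 15:00–15:30.
Windows ≥ 90 min: (none).
That's 0 windows.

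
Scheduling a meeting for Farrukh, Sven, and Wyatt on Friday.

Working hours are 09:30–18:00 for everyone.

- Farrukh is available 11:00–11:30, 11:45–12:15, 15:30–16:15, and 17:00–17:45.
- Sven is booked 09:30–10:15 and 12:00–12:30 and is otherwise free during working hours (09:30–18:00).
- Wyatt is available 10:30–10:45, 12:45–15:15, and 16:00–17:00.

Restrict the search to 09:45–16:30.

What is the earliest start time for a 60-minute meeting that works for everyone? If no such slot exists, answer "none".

none

Sven free within 09:30–18:00: 10:15–12:00, 12:30–18:00.
Farrukh ∩ Sven: 11:00–11:30, 11:45–12:00, 15:30–16:15, 17:00–17:45.
Farrukh ∩ Sven ∩ Wyatt: 16:00–16:15.
Restricted to 09:45–16:30: 16:00–16:15.
Windows ≥ 60 min: (none).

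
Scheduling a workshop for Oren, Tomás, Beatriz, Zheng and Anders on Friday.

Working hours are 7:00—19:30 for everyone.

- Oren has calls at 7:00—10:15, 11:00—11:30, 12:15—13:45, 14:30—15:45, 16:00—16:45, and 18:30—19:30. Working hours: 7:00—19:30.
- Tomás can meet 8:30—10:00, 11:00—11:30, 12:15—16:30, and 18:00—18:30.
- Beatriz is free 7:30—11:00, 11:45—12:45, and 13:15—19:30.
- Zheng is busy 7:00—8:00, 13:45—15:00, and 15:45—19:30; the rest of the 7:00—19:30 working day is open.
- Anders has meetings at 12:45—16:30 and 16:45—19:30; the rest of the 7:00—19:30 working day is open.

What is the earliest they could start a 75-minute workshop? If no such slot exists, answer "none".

Oren free within 07:00–19:30: 10:15–11:00, 11:30–12:15, 13:45–14:30, 15:45–16:00, 16:45–18:30.
Zheng free within 07:00–19:30: 08:00–13:45, 15:00–15:45.
Anders free within 07:00–19:30: 07:00–12:45, 16:30–16:45.
Oren ∩ Tomás: 13:45–14:30, 15:45–16:00, 18:00–18:30.
Oren ∩ Tomás ∩ Beatriz: 13:45–14:30, 15:45–16:00, 18:00–18:30.
Oren ∩ Tomás ∩ Beatriz ∩ Zheng: (none).
Oren ∩ Tomás ∩ Beatriz ∩ Zheng ∩ Anders: (none).
Windows ≥ 75 min: (none).

none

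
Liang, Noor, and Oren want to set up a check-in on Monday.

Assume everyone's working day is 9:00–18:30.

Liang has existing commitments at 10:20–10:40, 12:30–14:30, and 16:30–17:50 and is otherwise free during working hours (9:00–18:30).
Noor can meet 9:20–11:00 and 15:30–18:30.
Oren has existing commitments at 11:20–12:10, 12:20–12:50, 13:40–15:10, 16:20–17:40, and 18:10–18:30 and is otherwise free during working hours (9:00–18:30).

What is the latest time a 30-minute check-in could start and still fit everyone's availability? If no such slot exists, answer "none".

15:50

Liang free within 09:00–18:30: 09:00–10:20, 10:40–12:30, 14:30–16:30, 17:50–18:30.
Oren free within 09:00–18:30: 09:00–11:20, 12:10–12:20, 12:50–13:40, 15:10–16:20, 17:40–18:10.
Liang ∩ Noor: 09:20–10:20, 10:40–11:00, 15:30–16:30, 17:50–18:30.
Liang ∩ Noor ∩ Oren: 09:20–10:20, 10:40–11:00, 15:30–16:20, 17:50–18:10.
Windows ≥ 30 min: 09:20–10:20, 15:30–16:20.
Latest start in the last window 15:30–16:20 is 16:20 − 30 min = 15:50.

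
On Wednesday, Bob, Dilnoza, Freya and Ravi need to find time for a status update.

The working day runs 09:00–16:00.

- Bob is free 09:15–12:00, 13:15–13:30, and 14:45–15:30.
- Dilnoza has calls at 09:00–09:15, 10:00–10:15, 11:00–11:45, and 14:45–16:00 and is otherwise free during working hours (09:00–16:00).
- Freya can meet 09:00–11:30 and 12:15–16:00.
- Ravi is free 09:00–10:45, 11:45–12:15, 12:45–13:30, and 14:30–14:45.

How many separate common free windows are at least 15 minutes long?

Dilnoza free within 09:00–16:00: 09:15–10:00, 10:15–11:00, 11:45–14:45.
Bob ∩ Dilnoza: 09:15–10:00, 10:15–11:00, 11:45–12:00, 13:15–13:30.
Bob ∩ Dilnoza ∩ Freya: 09:15–10:00, 10:15–11:00, 13:15–13:30.
Bob ∩ Dilnoza ∩ Freya ∩ Ravi: 09:15–10:00, 10:15–10:45, 13:15–13:30.
Windows ≥ 15 min: 09:15–10:00, 10:15–10:45, 13:15–13:30.
That's 3 windows.

3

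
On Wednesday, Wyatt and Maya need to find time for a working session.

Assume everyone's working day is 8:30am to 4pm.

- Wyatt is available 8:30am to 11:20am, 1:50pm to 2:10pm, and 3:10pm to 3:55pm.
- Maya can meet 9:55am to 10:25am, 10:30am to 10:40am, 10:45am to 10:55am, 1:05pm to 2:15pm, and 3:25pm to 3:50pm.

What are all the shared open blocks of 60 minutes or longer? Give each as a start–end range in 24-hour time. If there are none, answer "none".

Wyatt ∩ Maya: 09:55–10:25, 10:30–10:40, 10:45–10:55, 13:50–14:10, 15:25–15:50.
Windows ≥ 60 min: (none).

none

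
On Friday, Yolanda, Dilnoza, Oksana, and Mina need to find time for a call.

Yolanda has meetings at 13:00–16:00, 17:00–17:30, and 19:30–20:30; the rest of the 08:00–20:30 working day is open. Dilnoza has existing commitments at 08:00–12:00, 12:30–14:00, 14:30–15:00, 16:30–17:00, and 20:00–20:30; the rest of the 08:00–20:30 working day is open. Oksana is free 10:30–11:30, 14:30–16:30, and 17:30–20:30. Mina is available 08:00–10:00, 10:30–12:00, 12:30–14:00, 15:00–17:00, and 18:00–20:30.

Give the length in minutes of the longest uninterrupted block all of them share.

90 minutes

Yolanda free within 08:00–20:30: 08:00–13:00, 16:00–17:00, 17:30–19:30.
Dilnoza free within 08:00–20:30: 12:00–12:30, 14:00–14:30, 15:00–16:30, 17:00–20:00.
Yolanda ∩ Dilnoza: 12:00–12:30, 16:00–16:30, 17:30–19:30.
Yolanda ∩ Dilnoza ∩ Oksana: 16:00–16:30, 17:30–19:30.
Yolanda ∩ Dilnoza ∩ Oksana ∩ Mina: 16:00–16:30, 18:00–19:30.
Common window lengths: 30, 90 min; longest is 90.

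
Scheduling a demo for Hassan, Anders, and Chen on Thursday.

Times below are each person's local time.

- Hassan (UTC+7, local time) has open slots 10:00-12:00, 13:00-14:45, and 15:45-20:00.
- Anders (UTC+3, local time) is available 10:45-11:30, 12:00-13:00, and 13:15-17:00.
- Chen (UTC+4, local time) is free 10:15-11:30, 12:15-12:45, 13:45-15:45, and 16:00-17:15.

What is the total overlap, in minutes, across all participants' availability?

165 minutes

Hassan → UTC: 03:00–05:00, 06:00–07:45, 08:45–13:00.
Anders → UTC: 07:45–08:30, 09:00–10:00, 10:15–14:00.
Chen → UTC: 06:15–07:30, 08:15–08:45, 09:45–11:45, 12:00–13:15.
Hassan ∩ Anders: 09:00–10:00, 10:15–13:00.
Hassan ∩ Anders ∩ Chen: 09:45–10:00, 10:15–11:45, 12:00–13:00.
Total common minutes: 15 + 90 + 60 = 165.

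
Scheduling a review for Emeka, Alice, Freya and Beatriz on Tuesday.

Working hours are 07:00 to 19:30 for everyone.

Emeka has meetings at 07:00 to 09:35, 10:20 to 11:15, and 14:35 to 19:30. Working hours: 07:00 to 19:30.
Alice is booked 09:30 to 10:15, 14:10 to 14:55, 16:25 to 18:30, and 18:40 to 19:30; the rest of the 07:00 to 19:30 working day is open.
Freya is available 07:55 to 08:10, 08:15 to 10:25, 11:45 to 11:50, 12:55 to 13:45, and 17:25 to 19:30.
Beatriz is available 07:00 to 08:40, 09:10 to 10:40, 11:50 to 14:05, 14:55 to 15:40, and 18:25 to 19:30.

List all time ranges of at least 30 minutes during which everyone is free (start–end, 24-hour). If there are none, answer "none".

12:55–13:45

Emeka free within 07:00–19:30: 09:35–10:20, 11:15–14:35.
Alice free within 07:00–19:30: 07:00–09:30, 10:15–14:10, 14:55–16:25, 18:30–18:40.
Emeka ∩ Alice: 10:15–10:20, 11:15–14:10.
Emeka ∩ Alice ∩ Freya: 10:15–10:20, 11:45–11:50, 12:55–13:45.
Emeka ∩ Alice ∩ Freya ∩ Beatriz: 10:15–10:20, 12:55–13:45.
Windows ≥ 30 min: 12:55–13:45.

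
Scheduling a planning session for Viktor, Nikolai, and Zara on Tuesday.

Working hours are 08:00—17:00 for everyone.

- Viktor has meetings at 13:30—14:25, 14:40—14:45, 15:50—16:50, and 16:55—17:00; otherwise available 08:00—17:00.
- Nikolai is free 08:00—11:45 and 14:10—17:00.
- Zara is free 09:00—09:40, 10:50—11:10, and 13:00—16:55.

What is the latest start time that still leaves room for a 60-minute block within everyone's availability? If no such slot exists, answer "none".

14:50

Viktor free within 08:00–17:00: 08:00–13:30, 14:25–14:40, 14:45–15:50, 16:50–16:55.
Viktor ∩ Nikolai: 08:00–11:45, 14:25–14:40, 14:45–15:50, 16:50–16:55.
Viktor ∩ Nikolai ∩ Zara: 09:00–09:40, 10:50–11:10, 14:25–14:40, 14:45–15:50, 16:50–16:55.
Windows ≥ 60 min: 14:45–15:50.
Latest start in the last window 14:45–15:50 is 15:50 − 60 min = 14:50.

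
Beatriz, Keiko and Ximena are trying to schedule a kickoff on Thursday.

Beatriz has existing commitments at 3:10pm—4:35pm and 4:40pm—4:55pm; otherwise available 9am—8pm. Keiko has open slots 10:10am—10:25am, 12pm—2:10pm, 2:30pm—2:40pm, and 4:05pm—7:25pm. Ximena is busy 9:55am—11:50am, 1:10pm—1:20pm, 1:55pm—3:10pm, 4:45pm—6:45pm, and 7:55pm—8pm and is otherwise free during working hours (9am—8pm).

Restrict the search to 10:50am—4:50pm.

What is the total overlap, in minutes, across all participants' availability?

Beatriz free within 09:00–20:00: 09:00–15:10, 16:35–16:40, 16:55–20:00.
Ximena free within 09:00–20:00: 09:00–09:55, 11:50–13:10, 13:20–13:55, 15:10–16:45, 18:45–19:55.
Beatriz ∩ Keiko: 10:10–10:25, 12:00–14:10, 14:30–14:40, 16:35–16:40, 16:55–19:25.
Beatriz ∩ Keiko ∩ Ximena: 12:00–13:10, 13:20–13:55, 16:35–16:40, 18:45–19:25.
Restricted to 10:50–16:50: 12:00–13:10, 13:20–13:55, 16:35–16:40.
Total common minutes: 70 + 35 + 5 = 110.

110 minutes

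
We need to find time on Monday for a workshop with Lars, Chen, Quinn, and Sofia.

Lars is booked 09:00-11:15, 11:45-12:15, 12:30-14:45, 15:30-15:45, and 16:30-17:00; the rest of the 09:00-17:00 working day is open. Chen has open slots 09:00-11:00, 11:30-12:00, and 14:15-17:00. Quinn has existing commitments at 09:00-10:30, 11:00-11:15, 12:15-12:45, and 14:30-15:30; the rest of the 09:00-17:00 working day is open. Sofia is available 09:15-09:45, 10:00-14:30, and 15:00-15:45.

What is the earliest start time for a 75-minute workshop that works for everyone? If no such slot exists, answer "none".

Lars free within 09:00–17:00: 11:15–11:45, 12:15–12:30, 14:45–15:30, 15:45–16:30.
Quinn free within 09:00–17:00: 10:30–11:00, 11:15–12:15, 12:45–14:30, 15:30–17:00.
Lars ∩ Chen: 11:30–11:45, 14:45–15:30, 15:45–16:30.
Lars ∩ Chen ∩ Quinn: 11:30–11:45, 15:45–16:30.
Lars ∩ Chen ∩ Quinn ∩ Sofia: 11:30–11:45.
Windows ≥ 75 min: (none).

none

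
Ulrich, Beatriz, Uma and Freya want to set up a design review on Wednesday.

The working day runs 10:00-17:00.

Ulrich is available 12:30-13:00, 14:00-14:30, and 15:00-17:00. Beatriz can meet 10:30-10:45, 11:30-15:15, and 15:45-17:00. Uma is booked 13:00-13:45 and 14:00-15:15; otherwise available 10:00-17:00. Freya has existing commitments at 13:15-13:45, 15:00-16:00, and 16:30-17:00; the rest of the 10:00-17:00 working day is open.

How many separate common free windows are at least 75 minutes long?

0

Uma free within 10:00–17:00: 10:00–13:00, 13:45–14:00, 15:15–17:00.
Freya free within 10:00–17:00: 10:00–13:15, 13:45–15:00, 16:00–16:30.
Ulrich ∩ Beatriz: 12:30–13:00, 14:00–14:30, 15:00–15:15, 15:45–17:00.
Ulrich ∩ Beatriz ∩ Uma: 12:30–13:00, 15:45–17:00.
Ulrich ∩ Beatriz ∩ Uma ∩ Freya: 12:30–13:00, 16:00–16:30.
Windows ≥ 75 min: (none).
That's 0 windows.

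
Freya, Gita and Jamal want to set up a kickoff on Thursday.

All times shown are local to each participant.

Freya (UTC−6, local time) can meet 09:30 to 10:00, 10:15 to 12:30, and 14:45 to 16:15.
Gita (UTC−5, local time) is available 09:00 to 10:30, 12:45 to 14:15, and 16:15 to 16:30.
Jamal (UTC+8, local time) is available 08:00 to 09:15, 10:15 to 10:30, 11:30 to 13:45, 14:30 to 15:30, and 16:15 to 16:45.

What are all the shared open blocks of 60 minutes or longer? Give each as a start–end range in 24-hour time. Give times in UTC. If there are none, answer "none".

Freya → UTC: 15:30–16:00, 16:15–18:30, 20:45–22:15.
Gita → UTC: 14:00–15:30, 17:45–19:15, 21:15–21:30.
Jamal → UTC: 00:00–01:15, 02:15–02:30, 03:30–05:45, 06:30–07:30, 08:15–08:45.
Freya ∩ Gita: 17:45–18:30, 21:15–21:30.
Freya ∩ Gita ∩ Jamal: (none).
Windows ≥ 60 min: (none).

none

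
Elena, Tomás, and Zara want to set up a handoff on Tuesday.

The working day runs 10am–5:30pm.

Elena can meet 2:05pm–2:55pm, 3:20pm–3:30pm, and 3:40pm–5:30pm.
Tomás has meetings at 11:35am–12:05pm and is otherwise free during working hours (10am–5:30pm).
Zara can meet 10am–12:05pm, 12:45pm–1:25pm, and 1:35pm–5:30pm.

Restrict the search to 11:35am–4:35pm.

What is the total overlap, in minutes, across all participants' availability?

Tomás free within 10:00–17:30: 10:00–11:35, 12:05–17:30.
Elena ∩ Tomás: 14:05–14:55, 15:20–15:30, 15:40–17:30.
Elena ∩ Tomás ∩ Zara: 14:05–14:55, 15:20–15:30, 15:40–17:30.
Restricted to 11:35–16:35: 14:05–14:55, 15:20–15:30, 15:40–16:35.
Total common minutes: 50 + 10 + 55 = 115.

115 minutes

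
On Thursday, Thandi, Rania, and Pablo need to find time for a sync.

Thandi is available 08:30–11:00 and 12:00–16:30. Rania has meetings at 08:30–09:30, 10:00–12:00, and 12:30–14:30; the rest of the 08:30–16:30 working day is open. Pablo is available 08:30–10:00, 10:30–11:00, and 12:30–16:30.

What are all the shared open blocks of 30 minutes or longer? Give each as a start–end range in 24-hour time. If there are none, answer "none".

Rania free within 08:30–16:30: 09:30–10:00, 12:00–12:30, 14:30–16:30.
Thandi ∩ Rania: 09:30–10:00, 12:00–12:30, 14:30–16:30.
Thandi ∩ Rania ∩ Pablo: 09:30–10:00, 14:30–16:30.
Windows ≥ 30 min: 09:30–10:00, 14:30–16:30.

09:30–10:00, 14:30–16:30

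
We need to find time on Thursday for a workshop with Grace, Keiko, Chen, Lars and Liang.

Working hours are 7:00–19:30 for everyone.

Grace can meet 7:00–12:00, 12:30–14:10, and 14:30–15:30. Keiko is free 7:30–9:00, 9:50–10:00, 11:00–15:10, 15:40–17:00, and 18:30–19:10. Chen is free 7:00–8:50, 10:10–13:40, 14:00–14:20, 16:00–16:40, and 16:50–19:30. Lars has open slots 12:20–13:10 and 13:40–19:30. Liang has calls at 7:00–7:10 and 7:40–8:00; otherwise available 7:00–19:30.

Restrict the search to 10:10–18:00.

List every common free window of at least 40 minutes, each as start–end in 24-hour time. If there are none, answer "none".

Liang free within 07:00–19:30: 07:10–07:40, 08:00–19:30.
Grace ∩ Keiko: 07:30–09:00, 09:50–10:00, 11:00–12:00, 12:30–14:10, 14:30–15:10.
Grace ∩ Keiko ∩ Chen: 07:30–08:50, 11:00–12:00, 12:30–13:40, 14:00–14:10.
Grace ∩ Keiko ∩ Chen ∩ Lars: 12:30–13:10, 14:00–14:10.
Grace ∩ Keiko ∩ Chen ∩ Lars ∩ Liang: 12:30–13:10, 14:00–14:10.
Restricted to 10:10–18:00: 12:30–13:10, 14:00–14:10.
Windows ≥ 40 min: 12:30–13:10.

12:30–13:10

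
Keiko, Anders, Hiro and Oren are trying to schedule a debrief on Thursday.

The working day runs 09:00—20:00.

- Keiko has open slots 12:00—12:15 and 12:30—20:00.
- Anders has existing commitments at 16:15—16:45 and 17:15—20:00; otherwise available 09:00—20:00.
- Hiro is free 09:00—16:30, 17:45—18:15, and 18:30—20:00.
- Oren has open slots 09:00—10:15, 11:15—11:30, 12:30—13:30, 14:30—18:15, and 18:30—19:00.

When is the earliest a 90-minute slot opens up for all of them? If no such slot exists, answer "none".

Anders free within 09:00–20:00: 09:00–16:15, 16:45–17:15.
Keiko ∩ Anders: 12:00–12:15, 12:30–16:15, 16:45–17:15.
Keiko ∩ Anders ∩ Hiro: 12:00–12:15, 12:30–16:15.
Keiko ∩ Anders ∩ Hiro ∩ Oren: 12:30–13:30, 14:30–16:15.
Windows ≥ 90 min: 14:30–16:15.
Earliest such window starts at 14:30.

14:30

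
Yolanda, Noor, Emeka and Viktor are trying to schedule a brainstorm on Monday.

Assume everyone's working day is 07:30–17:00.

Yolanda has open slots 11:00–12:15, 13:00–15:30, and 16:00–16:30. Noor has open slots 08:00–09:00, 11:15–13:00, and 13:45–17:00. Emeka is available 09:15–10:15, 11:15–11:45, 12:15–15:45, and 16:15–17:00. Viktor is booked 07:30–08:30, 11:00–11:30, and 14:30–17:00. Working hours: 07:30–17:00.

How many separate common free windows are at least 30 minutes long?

Viktor free within 07:30–17:00: 08:30–11:00, 11:30–14:30.
Yolanda ∩ Noor: 11:15–12:15, 13:45–15:30, 16:00–16:30.
Yolanda ∩ Noor ∩ Emeka: 11:15–11:45, 13:45–15:30, 16:15–16:30.
Yolanda ∩ Noor ∩ Emeka ∩ Viktor: 11:30–11:45, 13:45–14:30.
Windows ≥ 30 min: 13:45–14:30.
That's 1 window.

1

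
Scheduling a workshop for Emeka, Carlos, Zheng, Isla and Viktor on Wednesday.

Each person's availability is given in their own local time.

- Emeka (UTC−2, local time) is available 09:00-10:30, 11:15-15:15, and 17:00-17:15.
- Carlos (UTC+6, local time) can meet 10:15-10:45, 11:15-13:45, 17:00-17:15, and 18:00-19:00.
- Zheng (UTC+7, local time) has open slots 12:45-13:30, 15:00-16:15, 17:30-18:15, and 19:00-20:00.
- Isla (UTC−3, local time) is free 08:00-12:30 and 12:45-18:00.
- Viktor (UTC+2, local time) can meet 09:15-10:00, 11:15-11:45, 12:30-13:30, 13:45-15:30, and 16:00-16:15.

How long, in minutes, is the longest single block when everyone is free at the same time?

Emeka → UTC: 11:00–12:30, 13:15–17:15, 19:00–19:15.
Carlos → UTC: 04:15–04:45, 05:15–07:45, 11:00–11:15, 12:00–13:00.
Zheng → UTC: 05:45–06:30, 08:00–09:15, 10:30–11:15, 12:00–13:00.
Isla → UTC: 11:00–15:30, 15:45–21:00.
Viktor → UTC: 07:15–08:00, 09:15–09:45, 10:30–11:30, 11:45–13:30, 14:00–14:15.
Emeka ∩ Carlos: 11:00–11:15, 12:00–12:30.
Emeka ∩ Carlos ∩ Zheng: 11:00–11:15, 12:00–12:30.
Emeka ∩ Carlos ∩ Zheng ∩ Isla: 11:00–11:15, 12:00–12:30.
Emeka ∩ Carlos ∩ Zheng ∩ Isla ∩ Viktor: 11:00–11:15, 12:00–12:30.
Common window lengths: 15, 30 min; longest is 30.

30 minutes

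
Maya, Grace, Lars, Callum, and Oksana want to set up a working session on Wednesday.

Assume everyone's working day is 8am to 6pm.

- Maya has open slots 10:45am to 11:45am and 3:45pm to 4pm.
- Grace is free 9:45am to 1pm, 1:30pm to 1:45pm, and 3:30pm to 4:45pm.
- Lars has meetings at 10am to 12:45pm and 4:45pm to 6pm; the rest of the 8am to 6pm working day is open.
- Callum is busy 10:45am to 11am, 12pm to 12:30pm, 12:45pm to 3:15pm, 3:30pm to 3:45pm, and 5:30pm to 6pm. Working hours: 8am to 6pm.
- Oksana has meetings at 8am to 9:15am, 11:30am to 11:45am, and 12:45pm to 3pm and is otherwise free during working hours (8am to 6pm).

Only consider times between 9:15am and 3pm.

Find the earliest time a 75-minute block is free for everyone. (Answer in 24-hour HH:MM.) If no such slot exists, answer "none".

Lars free within 08:00–18:00: 08:00–10:00, 12:45–16:45.
Callum free within 08:00–18:00: 08:00–10:45, 11:00–12:00, 12:30–12:45, 15:15–15:30, 15:45–17:30.
Oksana free within 08:00–18:00: 09:15–11:30, 11:45–12:45, 15:00–18:00.
Maya ∩ Grace: 10:45–11:45, 15:45–16:00.
Maya ∩ Grace ∩ Lars: 15:45–16:00.
Maya ∩ Grace ∩ Lars ∩ Callum: 15:45–16:00.
Maya ∩ Grace ∩ Lars ∩ Callum ∩ Oksana: 15:45–16:00.
Restricted to 09:15–15:00: (none).
Windows ≥ 75 min: (none).

none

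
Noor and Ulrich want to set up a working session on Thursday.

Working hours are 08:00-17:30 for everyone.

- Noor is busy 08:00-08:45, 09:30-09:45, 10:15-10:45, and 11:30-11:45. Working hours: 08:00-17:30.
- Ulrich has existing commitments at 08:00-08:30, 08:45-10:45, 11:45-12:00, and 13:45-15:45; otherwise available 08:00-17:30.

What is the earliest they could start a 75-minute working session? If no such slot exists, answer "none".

12:00

Noor free within 08:00–17:30: 08:45–09:30, 09:45–10:15, 10:45–11:30, 11:45–17:30.
Ulrich free within 08:00–17:30: 08:30–08:45, 10:45–11:45, 12:00–13:45, 15:45–17:30.
Noor ∩ Ulrich: 10:45–11:30, 12:00–13:45, 15:45–17:30.
Windows ≥ 75 min: 12:00–13:45, 15:45–17:30.
Earliest such window starts at 12:00.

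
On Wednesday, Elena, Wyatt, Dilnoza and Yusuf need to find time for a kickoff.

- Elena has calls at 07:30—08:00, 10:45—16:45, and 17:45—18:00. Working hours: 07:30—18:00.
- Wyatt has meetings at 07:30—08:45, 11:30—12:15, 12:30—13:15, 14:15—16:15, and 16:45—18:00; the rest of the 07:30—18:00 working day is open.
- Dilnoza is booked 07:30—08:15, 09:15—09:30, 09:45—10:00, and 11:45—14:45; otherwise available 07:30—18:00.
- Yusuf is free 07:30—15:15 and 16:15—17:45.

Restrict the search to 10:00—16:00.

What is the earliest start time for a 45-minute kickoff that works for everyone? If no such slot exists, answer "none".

10:00

Elena free within 07:30–18:00: 08:00–10:45, 16:45–17:45.
Wyatt free within 07:30–18:00: 08:45–11:30, 12:15–12:30, 13:15–14:15, 16:15–16:45.
Dilnoza free within 07:30–18:00: 08:15–09:15, 09:30–09:45, 10:00–11:45, 14:45–18:00.
Elena ∩ Wyatt: 08:45–10:45.
Elena ∩ Wyatt ∩ Dilnoza: 08:45–09:15, 09:30–09:45, 10:00–10:45.
Elena ∩ Wyatt ∩ Dilnoza ∩ Yusuf: 08:45–09:15, 09:30–09:45, 10:00–10:45.
Restricted to 10:00–16:00: 10:00–10:45.
Windows ≥ 45 min: 10:00–10:45.
Earliest such window starts at 10:00.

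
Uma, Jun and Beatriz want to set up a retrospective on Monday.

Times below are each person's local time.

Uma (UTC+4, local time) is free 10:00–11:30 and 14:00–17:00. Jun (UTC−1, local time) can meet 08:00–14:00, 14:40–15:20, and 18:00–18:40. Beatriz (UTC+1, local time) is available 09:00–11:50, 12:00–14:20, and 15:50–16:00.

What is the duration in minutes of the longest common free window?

Uma → UTC: 06:00–07:30, 10:00–13:00.
Jun → UTC: 09:00–15:00, 15:40–16:20, 19:00–19:40.
Beatriz → UTC: 08:00–10:50, 11:00–13:20, 14:50–15:00.
Uma ∩ Jun: 10:00–13:00.
Uma ∩ Jun ∩ Beatriz: 10:00–10:50, 11:00–13:00.
Common window lengths: 50, 120 min; longest is 120.

120 minutes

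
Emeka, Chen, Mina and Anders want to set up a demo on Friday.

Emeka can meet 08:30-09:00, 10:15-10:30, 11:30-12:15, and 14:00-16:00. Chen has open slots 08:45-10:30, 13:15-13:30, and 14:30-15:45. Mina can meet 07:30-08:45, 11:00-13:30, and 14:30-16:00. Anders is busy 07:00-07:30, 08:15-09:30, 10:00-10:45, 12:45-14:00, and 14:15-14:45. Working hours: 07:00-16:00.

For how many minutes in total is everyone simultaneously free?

Anders free within 07:00–16:00: 07:30–08:15, 09:30–10:00, 10:45–12:45, 14:00–14:15, 14:45–16:00.
Emeka ∩ Chen: 08:45–09:00, 10:15–10:30, 14:30–15:45.
Emeka ∩ Chen ∩ Mina: 14:30–15:45.
Emeka ∩ Chen ∩ Mina ∩ Anders: 14:45–15:45.
Total common minutes: 60.

60 minutes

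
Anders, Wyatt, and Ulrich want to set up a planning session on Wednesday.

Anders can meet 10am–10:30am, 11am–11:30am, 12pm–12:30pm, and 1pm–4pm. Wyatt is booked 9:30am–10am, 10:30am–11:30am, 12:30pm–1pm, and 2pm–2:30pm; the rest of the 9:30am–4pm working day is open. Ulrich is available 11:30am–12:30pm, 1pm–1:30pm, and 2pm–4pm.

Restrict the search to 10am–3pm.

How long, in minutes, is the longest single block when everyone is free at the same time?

30 minutes

Wyatt free within 09:30–16:00: 10:00–10:30, 11:30–12:30, 13:00–14:00, 14:30–16:00.
Anders ∩ Wyatt: 10:00–10:30, 12:00–12:30, 13:00–14:00, 14:30–16:00.
Anders ∩ Wyatt ∩ Ulrich: 12:00–12:30, 13:00–13:30, 14:30–16:00.
Restricted to 10:00–15:00: 12:00–12:30, 13:00–13:30, 14:30–15:00.
Common window lengths: 30, 30, 30 min; longest is 30.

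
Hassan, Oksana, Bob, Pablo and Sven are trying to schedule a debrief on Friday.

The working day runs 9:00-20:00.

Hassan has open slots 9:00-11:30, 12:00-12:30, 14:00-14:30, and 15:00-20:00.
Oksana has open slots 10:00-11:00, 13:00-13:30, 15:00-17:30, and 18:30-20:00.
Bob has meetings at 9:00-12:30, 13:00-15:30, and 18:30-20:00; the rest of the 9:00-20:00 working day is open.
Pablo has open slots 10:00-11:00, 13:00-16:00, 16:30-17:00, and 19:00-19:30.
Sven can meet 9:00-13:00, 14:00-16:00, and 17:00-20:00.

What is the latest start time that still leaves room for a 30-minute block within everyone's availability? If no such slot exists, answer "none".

Bob free within 09:00–20:00: 12:30–13:00, 15:30–18:30.
Hassan ∩ Oksana: 10:00–11:00, 15:00–17:30, 18:30–20:00.
Hassan ∩ Oksana ∩ Bob: 15:30–17:30.
Hassan ∩ Oksana ∩ Bob ∩ Pablo: 15:30–16:00, 16:30–17:00.
Hassan ∩ Oksana ∩ Bob ∩ Pablo ∩ Sven: 15:30–16:00.
Windows ≥ 30 min: 15:30–16:00.
Latest start in the last window 15:30–16:00 is 16:00 − 30 min = 15:30.

15:30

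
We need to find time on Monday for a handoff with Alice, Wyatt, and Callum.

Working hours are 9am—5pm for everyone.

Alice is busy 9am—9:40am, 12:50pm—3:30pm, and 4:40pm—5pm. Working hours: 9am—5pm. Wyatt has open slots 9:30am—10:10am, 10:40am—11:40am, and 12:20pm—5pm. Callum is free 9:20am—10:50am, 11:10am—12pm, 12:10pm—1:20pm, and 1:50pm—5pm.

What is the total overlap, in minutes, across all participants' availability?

170 minutes

Alice free within 09:00–17:00: 09:40–12:50, 15:30–16:40.
Alice ∩ Wyatt: 09:40–10:10, 10:40–11:40, 12:20–12:50, 15:30–16:40.
Alice ∩ Wyatt ∩ Callum: 09:40–10:10, 10:40–10:50, 11:10–11:40, 12:20–12:50, 15:30–16:40.
Total common minutes: 30 + 10 + 30 + 30 + 70 = 170.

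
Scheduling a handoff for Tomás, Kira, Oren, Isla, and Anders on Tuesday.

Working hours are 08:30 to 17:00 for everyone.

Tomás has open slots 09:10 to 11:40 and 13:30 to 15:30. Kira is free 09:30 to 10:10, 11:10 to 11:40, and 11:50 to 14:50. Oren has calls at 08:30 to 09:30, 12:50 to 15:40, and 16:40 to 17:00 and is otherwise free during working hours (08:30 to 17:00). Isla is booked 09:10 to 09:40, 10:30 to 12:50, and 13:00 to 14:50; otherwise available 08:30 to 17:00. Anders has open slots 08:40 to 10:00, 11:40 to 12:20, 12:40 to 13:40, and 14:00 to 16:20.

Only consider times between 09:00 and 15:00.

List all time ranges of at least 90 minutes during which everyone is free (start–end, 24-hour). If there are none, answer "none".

none

Oren free within 08:30–17:00: 09:30–12:50, 15:40–16:40.
Isla free within 08:30–17:00: 08:30–09:10, 09:40–10:30, 12:50–13:00, 14:50–17:00.
Tomás ∩ Kira: 09:30–10:10, 11:10–11:40, 13:30–14:50.
Tomás ∩ Kira ∩ Oren: 09:30–10:10, 11:10–11:40.
Tomás ∩ Kira ∩ Oren ∩ Isla: 09:40–10:10.
Tomás ∩ Kira ∩ Oren ∩ Isla ∩ Anders: 09:40–10:00.
Restricted to 09:00–15:00: 09:40–10:00.
Windows ≥ 90 min: (none).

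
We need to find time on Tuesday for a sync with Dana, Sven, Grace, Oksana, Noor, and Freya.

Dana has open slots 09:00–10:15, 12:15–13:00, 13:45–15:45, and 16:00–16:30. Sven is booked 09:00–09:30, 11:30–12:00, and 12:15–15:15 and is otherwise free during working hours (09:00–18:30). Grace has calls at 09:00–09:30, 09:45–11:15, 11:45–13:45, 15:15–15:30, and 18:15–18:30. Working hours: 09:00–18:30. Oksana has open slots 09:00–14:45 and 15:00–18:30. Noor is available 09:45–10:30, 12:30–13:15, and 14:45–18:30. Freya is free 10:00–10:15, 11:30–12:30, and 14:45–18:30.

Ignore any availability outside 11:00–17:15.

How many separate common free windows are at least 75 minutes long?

0

Sven free within 09:00–18:30: 09:30–11:30, 12:00–12:15, 15:15–18:30.
Grace free within 09:00–18:30: 09:30–09:45, 11:15–11:45, 13:45–15:15, 15:30–18:15.
Dana ∩ Sven: 09:30–10:15, 15:15–15:45, 16:00–16:30.
Dana ∩ Sven ∩ Grace: 09:30–09:45, 15:30–15:45, 16:00–16:30.
Dana ∩ Sven ∩ Grace ∩ Oksana: 09:30–09:45, 15:30–15:45, 16:00–16:30.
Dana ∩ Sven ∩ Grace ∩ Oksana ∩ Noor: 15:30–15:45, 16:00–16:30.
Dana ∩ Sven ∩ Grace ∩ Oksana ∩ Noor ∩ Freya: 15:30–15:45, 16:00–16:30.
Restricted to 11:00–17:15: 15:30–15:45, 16:00–16:30.
Windows ≥ 75 min: (none).
That's 0 windows.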